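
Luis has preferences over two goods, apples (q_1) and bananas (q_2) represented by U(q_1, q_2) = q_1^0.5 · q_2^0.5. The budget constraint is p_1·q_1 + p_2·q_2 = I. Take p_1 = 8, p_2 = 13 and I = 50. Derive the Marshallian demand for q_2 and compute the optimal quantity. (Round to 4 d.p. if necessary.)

q_2* = 1.9231

MU_q_1/MU_q_2 = (0.5·q_2)/(0.5·q_1); tangency sets this equal to p_1/p_2.
Rearranging, p_2·q_2 = p_1·q_1. Substituting into the budget gives p_1·q_1·(1 + 1) = I.
Demand: q_1*(p_1,p_2,I) = 0.5·I/p_1 and q_2* = 0.5·I/p_2.
At p_1=8, p_2=13, I=50: q_2* = 0.5·50/13 = 1.9231.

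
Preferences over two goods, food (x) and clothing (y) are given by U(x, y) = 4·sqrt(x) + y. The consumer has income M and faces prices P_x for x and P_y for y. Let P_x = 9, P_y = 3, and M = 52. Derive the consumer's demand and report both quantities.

Thus x* = (2·P_y/P_x)² — independent of M — with the rest of income spent on y.
Plugging in: x* = (2·3/9)² = 0.4444, y* = 16.

x* = 0.4444, y* = 16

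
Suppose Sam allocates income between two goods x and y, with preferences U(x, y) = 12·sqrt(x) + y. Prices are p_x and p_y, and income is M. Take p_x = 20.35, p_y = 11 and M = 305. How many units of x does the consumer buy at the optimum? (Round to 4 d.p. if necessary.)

x* = 10.5186

Utility is quasi-linear in y; the FOC for x is 6/√x = p_x/p_y.
Thus x* = (6·p_y/p_x)² — independent of M — with the rest of income spent on y.
Plugging in: x* = (6·11/20.35)² = 10.5186.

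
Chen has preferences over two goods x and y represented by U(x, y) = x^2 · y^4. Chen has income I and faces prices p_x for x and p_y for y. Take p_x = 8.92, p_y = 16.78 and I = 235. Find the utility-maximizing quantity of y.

y* = 9.3365

Tangency: MRS = (1/2)·y/x = p_x/p_y.
Rearranging, p_y·y = 2·p_x·x. Substituting into the budget gives p_x·x·(1 + 2) = I.
Demand: x*(p_x,p_y,I) = 1/3·I/p_x and y* = 2/3·I/p_y.
At p_x=8.92, p_y=16.78, I=235: y* = 2/3·235/16.78 = 9.3365.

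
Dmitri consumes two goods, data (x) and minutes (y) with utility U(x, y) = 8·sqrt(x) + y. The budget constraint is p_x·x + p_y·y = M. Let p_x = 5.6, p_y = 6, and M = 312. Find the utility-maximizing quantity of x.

x* = 18.3673

Thus x* = (4·p_y/p_x)² — independent of M — with the rest of income spent on y.
Plugging in: x* = (4·6/5.6)² = 18.3673.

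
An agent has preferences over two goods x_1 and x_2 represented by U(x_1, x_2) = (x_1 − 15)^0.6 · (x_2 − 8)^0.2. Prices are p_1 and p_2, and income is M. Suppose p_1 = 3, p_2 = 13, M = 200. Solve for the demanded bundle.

x_1* = 27.75, x_2* = 8.9808

Let x_1' = x_1−15, x_2' = x_2−8. MRS = 3·x_2'/x_1' = p_1/p_2.
After buying the subsistence bundle (15, 8), a share 0.75 of the remaining income goes to x_1: x_1* = 15 + 0.75·(M − 15p_1 − 8p_2)/p_1.
Discretionary income = 200 − 15·3 − 8·13 = 51; x_1* = 15 + 0.75·51/3 = 27.75; x_2* = 8 + 0.25·51/13 = 8.9808.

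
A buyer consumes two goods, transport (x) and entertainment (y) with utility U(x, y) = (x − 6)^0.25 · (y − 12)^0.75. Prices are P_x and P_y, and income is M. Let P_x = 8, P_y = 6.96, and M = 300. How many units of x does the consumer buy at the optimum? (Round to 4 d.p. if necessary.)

Substituting into the budget: x* = 6 + 0.25·(M − 6·P_x − 12·P_y)/P_x, and y* = 12 + 0.75·(…)/P_y.
Discretionary income = 300 − 6·8 − 12·6.96 = 168.48; x* = 6 + 0.25·168.48/8 = 11.265.

x* = 11.265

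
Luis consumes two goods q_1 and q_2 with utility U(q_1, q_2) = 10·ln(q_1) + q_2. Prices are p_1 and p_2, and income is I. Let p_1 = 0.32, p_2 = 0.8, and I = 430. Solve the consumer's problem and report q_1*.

MU_q_1 = 10/q_1, MU_q_2 = 1. Tangency: 10/q_1 = p_1/p_2.
So q_1*(p_1,p_2) = 10·p_2/p_1, independent of income; and q_2* = (I − 10·p_2)/p_2.
At the given prices: q_1* = 10·0.8/0.32 = 25.

q_1* = 25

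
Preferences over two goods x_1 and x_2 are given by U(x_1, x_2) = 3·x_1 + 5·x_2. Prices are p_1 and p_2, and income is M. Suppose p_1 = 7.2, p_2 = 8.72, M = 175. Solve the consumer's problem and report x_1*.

Linear utility — the consumer picks whichever good has higher MU/price: 3/7.2 = 0.4167 vs 5/8.72 = 0.5734.
x_2 gives more utility per dollar, so spend all income on x_2: x_2* = M/p_2, x_1* = 0.
Numerically: x_1* = 0, x_2* = 20.0688.

x_1* = 0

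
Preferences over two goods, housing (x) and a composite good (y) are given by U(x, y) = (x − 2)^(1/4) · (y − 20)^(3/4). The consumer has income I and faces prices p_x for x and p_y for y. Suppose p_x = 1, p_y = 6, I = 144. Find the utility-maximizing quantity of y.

y* = 22.75

Let x' = x−2, y' = y−20. MRS = (1/3)·y'/x' = p_x/p_y.
After buying the subsistence bundle (2, 20), a share 0.25 of the remaining income goes to x: x* = 2 + 0.25·(I − 2p_x − 20p_y)/p_x.
Discretionary income = 144 − 2·1 − 20·6 = 22; y* = 20 + 0.75·22/6 = 22.75.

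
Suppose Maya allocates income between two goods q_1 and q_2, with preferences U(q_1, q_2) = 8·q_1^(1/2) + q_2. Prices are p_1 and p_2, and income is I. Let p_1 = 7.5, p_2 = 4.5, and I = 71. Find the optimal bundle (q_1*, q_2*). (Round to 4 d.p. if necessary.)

Set MRS = p_1/p_2: 4·q_1^(−1/2) = p_1/p_2.
Thus q_1* = (4·p_2/p_1)² — independent of I — with the rest of income spent on q_2.
Plugging in: q_1* = (4·4.5/7.5)² = 5.76, q_2* = 6.1778.

q_1* = 5.76, q_2* = 6.1778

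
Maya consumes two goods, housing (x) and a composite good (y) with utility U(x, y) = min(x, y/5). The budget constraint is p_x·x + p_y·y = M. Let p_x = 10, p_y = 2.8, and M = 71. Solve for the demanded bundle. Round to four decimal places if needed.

Demand: x*(p_x,p_y,M) = M/(p_x + 5·p_y), y* = 5·M/(p_x + 5·p_y).
Here 10 + 5·2.8 = 24, giving x* = 2.9583 and y* = 14.7917.

x* = 2.9583, y* = 14.7917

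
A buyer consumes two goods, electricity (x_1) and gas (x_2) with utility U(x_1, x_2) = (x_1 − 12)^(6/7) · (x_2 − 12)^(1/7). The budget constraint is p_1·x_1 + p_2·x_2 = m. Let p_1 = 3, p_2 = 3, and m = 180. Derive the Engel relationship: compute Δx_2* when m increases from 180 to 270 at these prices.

Let x_1' = x_1−12, x_2' = x_2−12. MRS = 6·x_2'/x_1' = p_1/p_2.
Substituting into the budget: x_1* = 12 + 6/7·(m − 12·p_1 − 12·p_2)/p_1, and x_2* = 12 + 1/7·(…)/p_2.
Discretionary income = 180 − 12·3 − 12·3 = 108; x_2* = 12 + 1/7·108/3 = 17.1429.
At m' = 270: x_2* = 21.4286. Change: 21.4286 − 17.1429 = 4.2857.

Δx_2* = 4.2857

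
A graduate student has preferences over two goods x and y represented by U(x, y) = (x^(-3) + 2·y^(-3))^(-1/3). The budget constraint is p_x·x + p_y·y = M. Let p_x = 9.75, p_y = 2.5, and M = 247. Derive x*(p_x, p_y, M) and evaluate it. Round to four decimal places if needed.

MU_x ∝ x^(-4), MU_y ∝ 2·y^(-4), so MRS = (1/2)·(y/x)^(4) = p_x/p_y.
Solve for the ratio: y/x = [2·p_x/p_y]^(0.25).
With the ratio pinned down, the budget gives x* = M/(p_x + p_y·(y/x)) and y* = (y/x)·x*.
Numerically y/x = 1.671182, so x* = 247/(9.75 + 2.5·1.671182) = 17.7341.

x* = 17.7341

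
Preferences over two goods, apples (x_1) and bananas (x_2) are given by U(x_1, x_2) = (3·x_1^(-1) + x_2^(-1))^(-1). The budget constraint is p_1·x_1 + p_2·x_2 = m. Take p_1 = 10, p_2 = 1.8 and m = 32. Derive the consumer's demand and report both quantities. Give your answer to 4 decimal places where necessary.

x_1* = 2.5704, x_2* = 3.4979

MRS = MU_x_1/MU_x_2 = 3·(x_2/x_1)^(2). Set equal to p_1/p_2.
Hence x_2/x_1 = ((1/3)·p_1/p_2)^(1/(2)), i.e. raised to the 0.5 power.
With the ratio pinned down, the budget gives x_1* = m/(p_1 + p_2·(x_2/x_1)) and x_2* = (x_2/x_1)·x_1*.
Numerically x_2/x_1 = 1.360828, so x_1* = 32/(10 + 1.8·1.360828) = 2.5704 and x_2* = 1.360828·2.5704 = 3.4979.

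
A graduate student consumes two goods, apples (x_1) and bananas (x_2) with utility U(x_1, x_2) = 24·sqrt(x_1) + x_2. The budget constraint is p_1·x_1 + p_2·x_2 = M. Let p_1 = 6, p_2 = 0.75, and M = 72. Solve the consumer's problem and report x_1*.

MU_x_1 = 12/√x_1, MU_x_2 = 1. Tangency: 12/√x_1 = p_1/p_2.
Solve: √x_1 = 12·p_2/p_1, so x_1*(p_1,p_2) = (12·p_2/p_1)², and x_2* = (M − p_1·x_1*)/p_2.
Plugging in: x_1* = (12·0.75/6)² = 2.25.

x_1* = 2.25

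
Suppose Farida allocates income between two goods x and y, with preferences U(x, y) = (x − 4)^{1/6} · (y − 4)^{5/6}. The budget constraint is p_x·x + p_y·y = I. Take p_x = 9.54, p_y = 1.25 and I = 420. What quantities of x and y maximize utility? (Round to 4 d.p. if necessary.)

This is Cobb-Douglas in (x−4, y−4): tangency gives 1/6·p_y·(y−4) = 5/6·p_x·(x−4).
After buying the subsistence bundle (4, 4), a share 1/6 of the remaining income goes to x: x* = 4 + 1/6·(I − 4p_x − 4p_y)/p_x.
Discretionary income = 420 − 4·9.54 − 4·1.25 = 376.84; x* = 4 + 1/6·376.84/9.54 = 10.5835; y* = 4 + 5/6·376.84/1.25 = 255.2267.

x* = 10.5835, y* = 255.2267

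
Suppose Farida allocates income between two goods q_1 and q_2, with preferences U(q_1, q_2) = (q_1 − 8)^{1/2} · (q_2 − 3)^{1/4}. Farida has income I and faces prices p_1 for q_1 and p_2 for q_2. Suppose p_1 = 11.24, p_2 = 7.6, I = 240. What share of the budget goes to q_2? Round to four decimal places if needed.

Let q_1' = q_1−8, q_2' = q_2−3. MRS = 2·q_2'/q_1' = p_1/p_2.
Substituting into the budget: q_1* = 8 + 2/3·(I − 8·p_1 − 3·p_2)/p_1, and q_2* = 3 + 1/3·(…)/p_2.
Discretionary income = 240 − 8·11.24 − 3·7.6 = 127.28; q_1* = 8 + 2/3·127.28/11.24 = 15.5492; q_2* = 3 + 1/3·127.28/7.6 = 8.5825.
Expenditure on q_2: 7.6·8.5825 = 65.2267; share = 0.2718.

share on q_2 = 0.2718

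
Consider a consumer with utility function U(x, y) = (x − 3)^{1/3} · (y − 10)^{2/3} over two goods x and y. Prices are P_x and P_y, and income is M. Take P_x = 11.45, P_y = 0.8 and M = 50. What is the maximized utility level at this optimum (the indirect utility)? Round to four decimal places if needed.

MRS = (1/2)·(y−10)/(x−3). Tangency with P_x/P_y gives y−10 = 2·(P_x/P_y)·(x−3).
Substituting into the budget: x* = 3 + 1/3·(M − 3·P_x − 10·P_y)/P_x, and y* = 10 + 2/3·(…)/P_y.
Discretionary income = 50 − 3·11.45 − 10·0.8 = 7.65; x* = 3 + 1/3·7.65/11.45 = 3.2227; y* = 10 + 2/3·7.65/0.8 = 16.375.
Utility at the optimum: U(3.2227, 16.375) = 2.084.

V = 2.084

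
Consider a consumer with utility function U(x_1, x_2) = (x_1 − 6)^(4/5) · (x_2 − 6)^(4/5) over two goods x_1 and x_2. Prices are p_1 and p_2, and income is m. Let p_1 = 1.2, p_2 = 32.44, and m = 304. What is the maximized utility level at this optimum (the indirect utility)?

MRS = (x_2−6)/(x_1−6). Tangency with p_1/p_2 gives x_2−6 = (p_1/p_2)·(x_1−6).
After buying the subsistence bundle (6, 6), a share 0.5 of the remaining income goes to x_1: x_1* = 6 + 0.5·(m − 6p_1 − 6p_2)/p_1.
Discretionary income = 304 − 6·1.2 − 6·32.44 = 102.16; x_1* = 6 + 0.5·102.16/1.2 = 48.5667; x_2* = 6 + 0.5·102.16/32.44 = 7.5746.
Utility at the optimum: U(48.5667, 7.5746) = 28.9062.

V = 28.9062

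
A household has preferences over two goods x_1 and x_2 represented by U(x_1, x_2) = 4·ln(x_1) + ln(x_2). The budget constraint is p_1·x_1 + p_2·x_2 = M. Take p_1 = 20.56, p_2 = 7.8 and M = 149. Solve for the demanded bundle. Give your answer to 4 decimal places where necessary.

x_1* = 5.7977, x_2* = 3.8205

The MRS is 4·x_2/x_1. Set MRS = p_1/p_2.
Rearranging, p_2·x_2 = (1/4)·p_1·x_1. Substituting into the budget gives p_1·x_1·(1 + (1/4)) = M.
Demand: x_1*(p_1,p_2,M) = 0.8·M/p_1 and x_2* = 0.2·M/p_2.
At p_1=20.56, p_2=7.8, M=149: x_1* = 0.8·149/20.56 = 5.7977, x_2* = 3.8205.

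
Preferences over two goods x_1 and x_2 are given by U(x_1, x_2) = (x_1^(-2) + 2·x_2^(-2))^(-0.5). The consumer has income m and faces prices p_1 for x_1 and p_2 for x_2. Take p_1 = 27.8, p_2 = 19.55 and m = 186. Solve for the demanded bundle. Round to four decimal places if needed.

x_1* = 3.3514, x_2* = 4.7483

MRS = MU_x_1/MU_x_2 = (1/2)·(x_2/x_1)^(3). Set equal to p_1/p_2.
Hence x_2/x_1 = (2·p_1/p_2)^(1/(3)), i.e. raised to the 1/3 power.
Substitute x_2 = (x_2/x_1)·x_1 into the budget: x_1* = m/(p_1 + p_2·(x_2/x_1)).
Numerically x_2/x_1 = 1.416803, so x_1* = 186/(27.8 + 19.55·1.416803) = 3.3514 and x_2* = 1.416803·3.3514 = 4.7483.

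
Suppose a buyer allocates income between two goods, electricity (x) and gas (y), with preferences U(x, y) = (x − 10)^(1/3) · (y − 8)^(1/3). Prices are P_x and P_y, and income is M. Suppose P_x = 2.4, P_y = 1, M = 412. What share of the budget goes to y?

Let x' = x−10, y' = y−8. MRS = y'/x' = P_x/P_y.
Substituting into the budget: x* = 10 + 0.5·(M − 10·P_x − 8·P_y)/P_x, and y* = 8 + 0.5·(…)/P_y.
Discretionary income = 412 − 10·2.4 − 8·1 = 380; x* = 10 + 0.5·380/2.4 = 89.1667; y* = 8 + 0.5·380/1 = 198.
Expenditure on y: 1·198 = 198; share = 0.4806.

share on y = 0.4806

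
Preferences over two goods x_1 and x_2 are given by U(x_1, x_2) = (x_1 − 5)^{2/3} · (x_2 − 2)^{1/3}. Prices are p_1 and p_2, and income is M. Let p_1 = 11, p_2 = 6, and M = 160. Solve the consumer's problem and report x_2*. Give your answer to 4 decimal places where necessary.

MRS = 2·(x_2−2)/(x_1−5). Tangency with p_1/p_2 gives x_2−2 = (1/2)·(p_1/p_2)·(x_1−5).
After buying the subsistence bundle (5, 2), a share 2/3 of the remaining income goes to x_1: x_1* = 5 + 2/3·(M − 5p_1 − 2p_2)/p_1.
Discretionary income = 160 − 5·11 − 2·6 = 93; x_2* = 2 + 1/3·93/6 = 7.1667.

x_2* = 7.1667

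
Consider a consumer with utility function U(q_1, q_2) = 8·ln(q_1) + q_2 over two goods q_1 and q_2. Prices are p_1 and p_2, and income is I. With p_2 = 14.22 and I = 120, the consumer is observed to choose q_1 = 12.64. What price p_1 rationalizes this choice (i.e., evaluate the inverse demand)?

Set MRS = p_1/p_2: (8/q_1)/1 = p_1/p_2.
So q_1*(p_1,p_2) = 8·p_2/p_1, independent of income; and q_2* = (I − 8·p_2)/p_2.
Set q_1* = 12.64 in the demand function and solve for p_1: p_1 = 9.

p_1 = 9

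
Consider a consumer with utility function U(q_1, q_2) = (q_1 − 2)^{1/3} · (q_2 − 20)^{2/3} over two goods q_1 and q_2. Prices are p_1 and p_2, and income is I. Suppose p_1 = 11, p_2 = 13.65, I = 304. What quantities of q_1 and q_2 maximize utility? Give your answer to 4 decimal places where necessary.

q_1* = 2.2727, q_2* = 20.4396

This is Cobb-Douglas in (q_1−2, q_2−20): tangency gives 1/3·p_2·(q_2−20) = 2/3·p_1·(q_1−2).
Substituting into the budget: q_1* = 2 + 1/3·(I − 2·p_1 − 20·p_2)/p_1, and q_2* = 20 + 2/3·(…)/p_2.
Discretionary income = 304 − 2·11 − 20·13.65 = 9; q_1* = 2 + 1/3·9/11 = 2.2727; q_2* = 20 + 2/3·9/13.65 = 20.4396.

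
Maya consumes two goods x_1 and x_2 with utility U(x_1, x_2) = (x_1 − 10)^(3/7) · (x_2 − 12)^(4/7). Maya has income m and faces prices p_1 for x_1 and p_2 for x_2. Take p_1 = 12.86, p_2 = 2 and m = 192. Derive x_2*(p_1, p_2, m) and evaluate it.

MRS = (3/4)·(x_2−12)/(x_1−10). Tangency with p_1/p_2 gives x_2−12 = (4/3)·(p_1/p_2)·(x_1−10).
After buying the subsistence bundle (10, 12), a share 3/7 of the remaining income goes to x_1: x_1* = 10 + 3/7·(m − 10p_1 − 12p_2)/p_1.
Discretionary income = 192 − 10·12.86 − 12·2 = 39.4; x_2* = 12 + 4/7·39.4/2 = 23.2571.

x_2* = 23.2571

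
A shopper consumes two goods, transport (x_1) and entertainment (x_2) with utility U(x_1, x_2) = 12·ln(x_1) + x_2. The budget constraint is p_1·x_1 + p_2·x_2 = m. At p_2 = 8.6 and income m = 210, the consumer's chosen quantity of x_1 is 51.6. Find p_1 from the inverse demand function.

p_1 = 2

MU_x_1 = 12/x_1, MU_x_2 = 1. Tangency: 12/x_1 = p_1/p_2.
So x_1*(p_1,p_2) = 12·p_2/p_1, independent of income; and x_2* = (m − 12·p_2)/p_2.
Set x_1* = 51.6 in the demand function and solve for p_1: p_1 = 2.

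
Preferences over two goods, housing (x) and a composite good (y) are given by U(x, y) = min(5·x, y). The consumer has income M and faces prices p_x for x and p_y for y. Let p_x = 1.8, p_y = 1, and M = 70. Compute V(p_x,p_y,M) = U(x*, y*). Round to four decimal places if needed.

Leontief preferences: the optimum is at the kink where x/1 = y/5, i.e. y = 5·x.
Budget: p_x·x + p_y·5·x = M, so (p_x + 5·p_y)·x = M.
Demand: x*(p_x,p_y,M) = M/(p_x + 5·p_y), y* = 5·M/(p_x + 5·p_y).
Here 1.8 + 5·1 = 6.8, giving x* = 10.2941 and y* = 51.4706.
Utility at the optimum: U(10.2941, 51.4706) = 51.4706.

V = 51.4706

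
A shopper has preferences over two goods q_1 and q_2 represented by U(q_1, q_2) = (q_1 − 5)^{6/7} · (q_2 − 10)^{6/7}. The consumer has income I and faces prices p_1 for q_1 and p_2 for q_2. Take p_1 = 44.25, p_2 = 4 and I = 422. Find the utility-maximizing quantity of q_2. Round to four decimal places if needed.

Let q_1' = q_1−5, q_2' = q_2−10. MRS = q_2'/q_1' = p_1/p_2.
After buying the subsistence bundle (5, 10), a share 0.5 of the remaining income goes to q_1: q_1* = 5 + 0.5·(I − 5p_1 − 10p_2)/p_1.
Discretionary income = 422 − 5·44.25 − 10·4 = 160.75; q_2* = 10 + 0.5·160.75/4 = 30.0938.

q_2* = 30.0938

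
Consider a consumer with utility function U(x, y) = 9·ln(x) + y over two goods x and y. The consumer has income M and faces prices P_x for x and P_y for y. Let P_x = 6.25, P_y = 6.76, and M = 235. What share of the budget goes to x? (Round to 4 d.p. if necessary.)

share on x = 0.2589

MU_x = 9/x, MU_y = 1. Tangency: 9/x = P_x/P_y.
So x*(P_x,P_y) = 9·P_y/P_x, independent of income; and y* = (M − 9·P_y)/P_y.
At the given prices: x* = 9·6.76/6.25 = 9.7344, and y* = 25.7633.
Expenditure on x: 6.25·9.7344 = 60.84; share = 0.2589.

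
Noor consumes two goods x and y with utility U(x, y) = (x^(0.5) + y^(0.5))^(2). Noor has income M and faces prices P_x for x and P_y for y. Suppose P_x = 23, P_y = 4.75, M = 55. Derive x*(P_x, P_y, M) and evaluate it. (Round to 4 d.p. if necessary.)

MRS = MU_x/MU_y = (y/x)^(0.5). Set equal to P_x/P_y.
Solve for the ratio: y/x = [P_x/P_y]^(2).
With the ratio pinned down, the budget gives x* = M/(P_x + P_y·(y/x)) and y* = (y/x)·x*.
Numerically y/x = 23.445983, so x* = 55/(23 + 4.75·23.445983) = 0.4093.

x* = 0.4093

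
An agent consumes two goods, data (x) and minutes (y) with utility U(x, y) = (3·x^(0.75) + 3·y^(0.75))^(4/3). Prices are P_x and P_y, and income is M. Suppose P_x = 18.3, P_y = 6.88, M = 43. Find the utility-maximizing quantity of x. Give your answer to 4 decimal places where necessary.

With the ratio pinned down, the budget gives x* = M/(P_x + P_y·(y/x)) and y* = (y/x)·x*.
Numerically y/x = 50.055362, so x* = 43/(18.3 + 6.88·50.055362) = 0.1186.

x* = 0.1186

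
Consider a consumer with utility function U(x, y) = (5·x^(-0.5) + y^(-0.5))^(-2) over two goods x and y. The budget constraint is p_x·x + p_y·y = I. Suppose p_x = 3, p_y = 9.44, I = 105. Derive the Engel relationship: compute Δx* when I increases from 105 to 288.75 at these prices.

Δx* = 40.802

From the CES first-order condition, 5·(y/x)^(1.5) = p_x/p_y.
Solve for the ratio: y/x = [(1/5)·p_x/p_y]^(2/3).
With the ratio pinned down, the budget gives x* = I/(p_x + p_y·(y/x)) and y* = (y/x)·x*.
Numerically y/x = 0.159265, so x* = 105/(3 + 9.44·0.159265) = 23.3154.
At I' = 288.75: x* = 64.1174. Change: 64.1174 − 23.3154 = 40.802.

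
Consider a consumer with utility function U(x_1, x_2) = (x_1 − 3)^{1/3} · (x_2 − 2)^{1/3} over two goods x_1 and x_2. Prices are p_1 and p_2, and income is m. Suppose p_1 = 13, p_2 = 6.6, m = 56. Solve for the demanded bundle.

x_1* = 3.1462, x_2* = 2.2879

MRS = (x_2−2)/(x_1−3). Tangency with p_1/p_2 gives x_2−2 = (p_1/p_2)·(x_1−3).
After buying the subsistence bundle (3, 2), a share 0.5 of the remaining income goes to x_1: x_1* = 3 + 0.5·(m − 3p_1 − 2p_2)/p_1.
Discretionary income = 56 − 3·13 − 2·6.6 = 3.8; x_1* = 3 + 0.5·3.8/13 = 3.1462; x_2* = 2 + 0.5·3.8/6.6 = 2.2879.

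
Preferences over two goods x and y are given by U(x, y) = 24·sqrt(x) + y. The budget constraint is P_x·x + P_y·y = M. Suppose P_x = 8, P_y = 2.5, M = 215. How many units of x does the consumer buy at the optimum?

x* = 14.0625

Utility is quasi-linear in y; the FOC for x is 12/√x = P_x/P_y.
Solve: √x = 12·P_y/P_x, so x*(P_x,P_y) = (12·P_y/P_x)², and y* = (M − P_x·x*)/P_y.
Plugging in: x* = (12·2.5/8)² = 14.0625.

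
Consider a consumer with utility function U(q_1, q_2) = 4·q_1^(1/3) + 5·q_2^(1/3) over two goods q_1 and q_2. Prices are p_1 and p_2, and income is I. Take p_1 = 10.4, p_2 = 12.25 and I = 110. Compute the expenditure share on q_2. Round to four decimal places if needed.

From the CES first-order condition, (4/5)·(q_2/q_1)^(2/3) = p_1/p_2.
Hence q_2/q_1 = ((5/4)·p_1/p_2)^(1/(2/3)), i.e. raised to the 1.5 power.
With the ratio pinned down, the budget gives q_1* = I/(p_1 + p_2·(q_2/q_1)) and q_2* = (q_2/q_1)·q_1*.
Numerically q_2/q_1 = 1.093228, so q_1* = 110/(10.4 + 12.25·1.093228) = 4.6234 and q_2* = 1.093228·4.6234 = 5.0544.
Expenditure on q_2: 12.25·5.0544 = 61.9167; share = 0.5629.

share on q_2 = 0.5629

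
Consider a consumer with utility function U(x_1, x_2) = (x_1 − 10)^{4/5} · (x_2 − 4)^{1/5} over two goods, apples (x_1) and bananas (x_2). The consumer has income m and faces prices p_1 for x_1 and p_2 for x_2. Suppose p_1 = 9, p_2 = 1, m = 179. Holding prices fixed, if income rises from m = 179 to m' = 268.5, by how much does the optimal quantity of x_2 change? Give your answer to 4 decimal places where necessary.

MRS = 4·(x_2−4)/(x_1−10). Tangency with p_1/p_2 gives x_2−4 = (1/4)·(p_1/p_2)·(x_1−10).
After buying the subsistence bundle (10, 4), a share 0.8 of the remaining income goes to x_1: x_1* = 10 + 0.8·(m − 10p_1 − 4p_2)/p_1.
Discretionary income = 179 − 10·9 − 4·1 = 85; x_2* = 4 + 0.2·85/1 = 21.
At m' = 268.5: x_2* = 38.9. Change: 38.9 − 21 = 17.9.

Δx_2* = 17.9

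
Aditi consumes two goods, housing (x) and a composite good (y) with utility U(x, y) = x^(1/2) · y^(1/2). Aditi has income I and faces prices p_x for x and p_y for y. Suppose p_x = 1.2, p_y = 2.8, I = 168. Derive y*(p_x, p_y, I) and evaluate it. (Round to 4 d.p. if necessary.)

The MRS is y/x. Set MRS = p_x/p_y.
Rearranging, p_y·y = p_x·x. Substituting into the budget gives p_x·x·(1 + 1) = I.
Demand: x*(p_x,p_y,I) = 0.5·I/p_x and y* = 0.5·I/p_y.
At p_x=1.2, p_y=2.8, I=168: y* = 0.5·168/2.8 = 30.

y* = 30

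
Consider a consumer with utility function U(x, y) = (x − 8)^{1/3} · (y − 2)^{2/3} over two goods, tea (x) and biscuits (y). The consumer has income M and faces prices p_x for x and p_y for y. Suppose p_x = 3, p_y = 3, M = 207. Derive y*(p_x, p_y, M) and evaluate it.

y* = 41.3333

Discretionary income = 207 − 8·3 − 2·3 = 177; y* = 2 + 2/3·177/3 = 41.3333.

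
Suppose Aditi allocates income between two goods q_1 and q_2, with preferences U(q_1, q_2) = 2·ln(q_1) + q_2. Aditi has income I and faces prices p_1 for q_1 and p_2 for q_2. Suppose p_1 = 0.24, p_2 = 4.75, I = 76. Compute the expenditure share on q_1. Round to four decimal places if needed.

share on q_1 = 0.125

MU_q_1 = 2/q_1, MU_q_2 = 1. Tangency: 2/q_1 = p_1/p_2.
So q_1*(p_1,p_2) = 2·p_2/p_1, independent of income; and q_2* = (I − 2·p_2)/p_2.
At the given prices: q_1* = 2·4.75/0.24 = 39.5833, and q_2* = 14.
Expenditure on q_1: 0.24·39.5833 = 9.5; share = 0.125.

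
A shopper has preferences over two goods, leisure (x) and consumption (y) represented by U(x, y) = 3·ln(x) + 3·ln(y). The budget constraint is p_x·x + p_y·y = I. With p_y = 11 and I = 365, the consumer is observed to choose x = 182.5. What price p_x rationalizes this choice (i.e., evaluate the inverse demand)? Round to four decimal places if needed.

The MRS is y/x. Set MRS = p_x/p_y.
Rearranging, p_y·y = p_x·x. Substituting into the budget gives p_x·x·(1 + 1) = I.
Demand: x*(p_x,p_y,I) = 0.5·I/p_x and y* = 0.5·I/p_y.
Set x* = 182.5 in the demand function and solve for p_x: p_x = 1.

p_x = 1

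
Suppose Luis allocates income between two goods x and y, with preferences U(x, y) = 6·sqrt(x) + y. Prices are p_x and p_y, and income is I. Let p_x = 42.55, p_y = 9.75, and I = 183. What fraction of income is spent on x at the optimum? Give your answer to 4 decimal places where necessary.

share on x = 0.1099

Utility is quasi-linear in y; the FOC for x is 3/√x = p_x/p_y.
Thus x* = (3·p_y/p_x)² — independent of I — with the rest of income spent on y.
Plugging in: x* = (3·9.75/42.55)² = 0.4726, y* = 16.707.
Expenditure on x: 42.55·0.4726 = 20.1072; share = 0.1099.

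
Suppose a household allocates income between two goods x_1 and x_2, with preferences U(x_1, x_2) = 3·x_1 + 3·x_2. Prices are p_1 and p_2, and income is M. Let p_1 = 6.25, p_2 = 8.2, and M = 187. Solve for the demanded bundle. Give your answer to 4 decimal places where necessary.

x_1* = 29.92, x_2* = 0

x_1 gives more utility per dollar, so spend all income on x_1: x_1* = M/p_1, x_2* = 0.
Numerically: x_1* = 29.92, x_2* = 0.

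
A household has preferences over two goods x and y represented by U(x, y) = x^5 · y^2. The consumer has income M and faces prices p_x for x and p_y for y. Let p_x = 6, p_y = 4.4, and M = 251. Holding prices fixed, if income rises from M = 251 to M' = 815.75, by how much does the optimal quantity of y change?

MU_x/MU_y = (5·y)/(2·x); tangency sets this equal to p_x/p_y.
Rearranging, p_y·y = (2/5)·p_x·x. Substituting into the budget gives p_x·x·(1 + (2/5)) = M.
Demand: x*(p_x,p_y,M) = 5/7·M/p_x and y* = 2/7·M/p_y.
At p_x=6, p_y=4.4, M=251: y* = 2/7·251/4.4 = 16.2987.
At M' = 815.75: y* = 52.9708. Change: 52.9708 − 16.2987 = 36.6721.

Δy* = 36.6721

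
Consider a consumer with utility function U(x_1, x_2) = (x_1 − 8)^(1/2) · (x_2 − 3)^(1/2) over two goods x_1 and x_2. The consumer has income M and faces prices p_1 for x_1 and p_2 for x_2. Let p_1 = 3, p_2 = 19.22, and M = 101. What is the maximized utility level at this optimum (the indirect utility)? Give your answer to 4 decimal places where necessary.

V = 1.2735

Let x_1' = x_1−8, x_2' = x_2−3. MRS = x_2'/x_1' = p_1/p_2.
After buying the subsistence bundle (8, 3), a share 0.5 of the remaining income goes to x_1: x_1* = 8 + 0.5·(M − 8p_1 − 3p_2)/p_1.
Discretionary income = 101 − 8·3 − 3·19.22 = 19.34; x_1* = 8 + 0.5·19.34/3 = 11.2233; x_2* = 3 + 0.5·19.34/19.22 = 3.5031.
Utility at the optimum: U(11.2233, 3.5031) = 1.2735.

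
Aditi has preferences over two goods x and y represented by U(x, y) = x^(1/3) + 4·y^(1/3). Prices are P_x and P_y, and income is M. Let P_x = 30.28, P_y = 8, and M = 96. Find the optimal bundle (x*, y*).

Numerically y/x = 58.909972, so x* = 96/(30.28 + 8·58.909972) = 0.1914 and y* = 58.909972·0.1914 = 11.2755.

x* = 0.1914, y* = 11.2755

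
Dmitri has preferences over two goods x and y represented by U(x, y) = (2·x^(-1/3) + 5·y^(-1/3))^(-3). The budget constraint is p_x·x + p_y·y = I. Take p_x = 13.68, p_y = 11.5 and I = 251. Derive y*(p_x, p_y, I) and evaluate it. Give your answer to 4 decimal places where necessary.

y* = 14.3095

MU_x ∝ 2·x^(-4/3), MU_y ∝ 5·y^(-4/3), so MRS = (2/5)·(y/x)^(4/3) = p_x/p_y.
Hence y/x = ((5/2)·p_x/p_y)^(1/(4/3)), i.e. raised to the 0.75 power.
With the ratio pinned down, the budget gives x* = I/(p_x + p_y·(y/x)) and y* = (y/x)·x*.
Numerically y/x = 2.264624, so x* = 251/(13.68 + 11.5·2.264624) = 6.3187 and y* = 2.264624·6.3187 = 14.3095.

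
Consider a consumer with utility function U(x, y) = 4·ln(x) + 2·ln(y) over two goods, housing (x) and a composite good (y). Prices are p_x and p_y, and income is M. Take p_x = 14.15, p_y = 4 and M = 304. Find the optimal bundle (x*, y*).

Tangency: MRS = 2·y/x = p_x/p_y.
So 4·p_y·y = 2·p_x·x; combined with the budget, a share 2/3 of income goes to x.
Demand: x*(p_x,p_y,M) = 2/3·M/p_x and y* = 1/3·M/p_y.
At p_x=14.15, p_y=4, M=304: x* = 2/3·304/14.15 = 14.3227, y* = 25.3333.

x* = 14.3227, y* = 25.3333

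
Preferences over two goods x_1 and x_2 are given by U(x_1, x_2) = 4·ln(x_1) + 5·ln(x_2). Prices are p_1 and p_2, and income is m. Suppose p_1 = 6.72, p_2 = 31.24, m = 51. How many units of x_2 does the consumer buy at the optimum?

x_2* = 0.907

MU_x_1/MU_x_2 = (4·x_2)/(5·x_1); tangency sets this equal to p_1/p_2.
So 4·p_2·x_2 = 5·p_1·x_1; combined with the budget, a share 4/9 of income goes to x_1.
Demand: x_1*(p_1,p_2,m) = 4/9·m/p_1 and x_2* = 5/9·m/p_2.
At p_1=6.72, p_2=31.24, m=51: x_2* = 5/9·51/31.24 = 0.907.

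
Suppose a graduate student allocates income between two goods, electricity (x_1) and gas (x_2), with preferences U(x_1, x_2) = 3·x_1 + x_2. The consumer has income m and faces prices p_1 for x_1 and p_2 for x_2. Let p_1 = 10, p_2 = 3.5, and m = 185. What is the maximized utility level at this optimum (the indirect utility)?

Linear utility — the consumer picks whichever good has higher MU/price: 3/10 = 0.3 vs 1/3.5 = 0.2857.
x_1 gives more utility per dollar, so spend all income on x_1: x_1* = m/p_1, x_2* = 0.
Numerically: x_1* = 18.5, x_2* = 0.
Utility at the optimum: U(18.5, 0) = 55.5.

V = 55.5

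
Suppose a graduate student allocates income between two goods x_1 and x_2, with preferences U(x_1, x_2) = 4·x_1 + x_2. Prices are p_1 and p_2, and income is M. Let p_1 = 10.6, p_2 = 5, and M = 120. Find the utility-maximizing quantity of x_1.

Linear utility — the consumer picks whichever good has higher MU/price: 4/10.6 = 0.3774 vs 1/5 = 0.2.
x_1 gives more utility per dollar, so spend all income on x_1: x_1* = M/p_1, x_2* = 0.
Numerically: x_1* = 11.3208, x_2* = 0.

x_1* = 11.3208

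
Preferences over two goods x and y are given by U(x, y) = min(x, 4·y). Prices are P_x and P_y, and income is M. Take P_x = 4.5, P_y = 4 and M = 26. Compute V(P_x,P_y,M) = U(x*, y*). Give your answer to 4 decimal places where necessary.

V = 4.7273

Here 4·4.5 + 4 = 22, giving x* = 4.7273 and y* = 1.1818.
Utility at the optimum: U(4.7273, 1.1818) = 4.7273.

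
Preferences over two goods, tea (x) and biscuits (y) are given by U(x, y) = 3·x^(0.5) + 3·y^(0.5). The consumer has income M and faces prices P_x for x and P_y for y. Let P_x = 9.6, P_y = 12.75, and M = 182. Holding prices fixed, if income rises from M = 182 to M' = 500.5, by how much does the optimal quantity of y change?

Δy* = 10.7298

MRS = MU_x/MU_y = (y/x)^(0.5). Set equal to P_x/P_y.
Solve for the ratio: y/x = [P_x/P_y]^(2).
Substitute y = (y/x)·x into the budget: x* = M/(P_x + P_y·(y/x)).
Numerically y/x = 0.56692, so x* = 182/(9.6 + 12.75·0.56692) = 10.8152 and y* = 0.56692·10.8152 = 6.1313.
At M' = 500.5: y* = 16.8612. Change: 16.8612 − 6.1313 = 10.7298.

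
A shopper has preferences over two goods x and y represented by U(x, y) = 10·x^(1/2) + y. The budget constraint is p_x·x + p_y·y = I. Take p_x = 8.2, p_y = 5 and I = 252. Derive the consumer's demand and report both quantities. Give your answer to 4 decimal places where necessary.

x* = 9.2951, y* = 35.1561

Utility is quasi-linear in y; the FOC for x is 5/√x = p_x/p_y.
Solve: √x = 5·p_y/p_x, so x*(p_x,p_y) = (5·p_y/p_x)², and y* = (I − p_x·x*)/p_y.
Plugging in: x* = (5·5/8.2)² = 9.2951, y* = 35.1561.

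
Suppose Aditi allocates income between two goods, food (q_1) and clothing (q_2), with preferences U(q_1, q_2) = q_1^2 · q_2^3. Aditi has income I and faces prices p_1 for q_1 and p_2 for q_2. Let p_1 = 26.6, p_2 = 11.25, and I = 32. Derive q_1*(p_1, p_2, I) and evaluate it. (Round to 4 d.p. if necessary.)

At p_1=26.6, p_2=11.25, I=32: q_1* = 0.4·32/26.6 = 0.4812.

q_1* = 0.4812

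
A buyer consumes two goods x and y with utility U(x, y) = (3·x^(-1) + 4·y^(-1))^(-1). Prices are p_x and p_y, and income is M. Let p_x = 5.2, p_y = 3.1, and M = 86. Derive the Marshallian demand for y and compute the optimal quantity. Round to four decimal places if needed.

From the CES first-order condition, (3/4)·(y/x)^(2) = p_x/p_y.
Hence y/x = ((4/3)·p_x/p_y)^(1/(2)), i.e. raised to the 0.5 power.
Substitute y = (y/x)·x into the budget: x* = M/(p_x + p_y·(y/x)).
Numerically y/x = 1.495513, so x* = 86/(5.2 + 3.1·1.495513) = 8.7433 and y* = 1.495513·8.7433 = 13.0757.

y* = 13.0757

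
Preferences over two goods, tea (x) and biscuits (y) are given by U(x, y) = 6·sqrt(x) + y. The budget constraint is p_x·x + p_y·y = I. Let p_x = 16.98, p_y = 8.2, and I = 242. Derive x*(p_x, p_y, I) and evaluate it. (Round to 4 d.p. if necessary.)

Set MRS = p_x/p_y: 3·x^(−1/2) = p_x/p_y.
Thus x* = (3·p_y/p_x)² — independent of I — with the rest of income spent on y.
Plugging in: x* = (3·8.2/16.98)² = 2.0989.

x* = 2.0989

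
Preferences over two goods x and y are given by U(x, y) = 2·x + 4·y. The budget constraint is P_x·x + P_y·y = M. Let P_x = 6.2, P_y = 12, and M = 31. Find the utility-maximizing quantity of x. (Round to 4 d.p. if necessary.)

x* = 0

Perfect substitutes: compare marginal utility per dollar. 2/P_x vs 4/P_y → 0.3226 vs 0.3333.
y gives more utility per dollar, so spend all income on y: y* = M/P_y, x* = 0.
Numerically: x* = 0, y* = 2.5833.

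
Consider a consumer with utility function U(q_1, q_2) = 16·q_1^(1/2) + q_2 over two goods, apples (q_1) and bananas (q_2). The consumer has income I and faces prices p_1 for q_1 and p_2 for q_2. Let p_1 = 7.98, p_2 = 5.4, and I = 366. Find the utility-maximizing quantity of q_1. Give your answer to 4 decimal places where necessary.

q_1* = 29.3063

Set MRS = p_1/p_2: 8·q_1^(−1/2) = p_1/p_2.
Solve: √q_1 = 8·p_2/p_1, so q_1*(p_1,p_2) = (8·p_2/p_1)², and q_2* = (I − p_1·q_1*)/p_2.
Plugging in: q_1* = (8·5.4/7.98)² = 29.3063.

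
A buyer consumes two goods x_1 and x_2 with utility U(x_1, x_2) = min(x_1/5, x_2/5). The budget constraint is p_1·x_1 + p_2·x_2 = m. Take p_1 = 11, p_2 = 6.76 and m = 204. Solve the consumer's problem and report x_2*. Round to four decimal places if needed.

x_2* = 11.4865

With perfect complements, no substitution: consume in ratio x_1:x_2 = 5:5.
Budget: p_1·x_1 + p_2·x_1 = m, so (5·p_1 + 5·p_2)·x_1 = 5·m.
Demand: x_1*(p_1,p_2,m) = 5·m/(5·p_1 + 5·p_2), x_2* = 5·m/(5·p_1 + 5·p_2).
Here 5·11 + 5·6.76 = 88.8, giving x_2* = 11.4865.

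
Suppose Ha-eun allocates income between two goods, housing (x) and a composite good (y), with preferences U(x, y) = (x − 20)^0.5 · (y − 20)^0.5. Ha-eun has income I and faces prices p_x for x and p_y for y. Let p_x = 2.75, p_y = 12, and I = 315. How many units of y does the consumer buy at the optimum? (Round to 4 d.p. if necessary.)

y* = 20.8333

Substituting into the budget: x* = 20 + 0.5·(I − 20·p_x − 20·p_y)/p_x, and y* = 20 + 0.5·(…)/p_y.
Discretionary income = 315 − 20·2.75 − 20·12 = 20; y* = 20 + 0.5·20/12 = 20.8333.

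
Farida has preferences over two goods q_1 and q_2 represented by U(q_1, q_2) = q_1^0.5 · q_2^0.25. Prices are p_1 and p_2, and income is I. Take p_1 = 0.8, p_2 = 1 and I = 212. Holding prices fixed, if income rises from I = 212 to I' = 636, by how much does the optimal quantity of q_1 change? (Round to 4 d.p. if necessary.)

At p_1=0.8, p_2=1, I=212: q_1* = 2/3·212/0.8 = 176.6667.
At I' = 636: q_1* = 530. Change: 530 − 176.6667 = 353.3333.

Δq_1* = 353.3333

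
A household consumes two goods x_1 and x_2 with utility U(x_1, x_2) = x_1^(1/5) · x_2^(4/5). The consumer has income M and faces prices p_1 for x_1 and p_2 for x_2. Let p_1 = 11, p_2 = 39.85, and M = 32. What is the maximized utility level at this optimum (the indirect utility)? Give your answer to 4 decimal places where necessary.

The MRS is (1/4)·x_2/x_1. Set MRS = p_1/p_2.
So 0.2·p_2·x_2 = 0.8·p_1·x_1; combined with the budget, a share 0.2 of income goes to x_1.
Demand: x_1*(p_1,p_2,M) = 0.2·M/p_1 and x_2* = 0.8·M/p_2.
At p_1=11, p_2=39.85, M=32: x_1* = 0.2·32/11 = 0.5818, x_2* = 0.6424.
Utility at the optimum: U(0.5818, 0.6424) = 0.6298.

V = 0.6298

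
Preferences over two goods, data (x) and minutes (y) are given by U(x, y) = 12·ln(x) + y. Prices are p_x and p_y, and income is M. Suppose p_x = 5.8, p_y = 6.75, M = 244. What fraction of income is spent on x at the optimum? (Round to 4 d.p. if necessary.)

So x*(p_x,p_y) = 12·p_y/p_x, independent of income; and y* = (M − 12·p_y)/p_y.
At the given prices: x* = 12·6.75/5.8 = 13.9655, and y* = 24.1481.
Expenditure on x: 5.8·13.9655 = 81; share = 0.332.

share on x = 0.332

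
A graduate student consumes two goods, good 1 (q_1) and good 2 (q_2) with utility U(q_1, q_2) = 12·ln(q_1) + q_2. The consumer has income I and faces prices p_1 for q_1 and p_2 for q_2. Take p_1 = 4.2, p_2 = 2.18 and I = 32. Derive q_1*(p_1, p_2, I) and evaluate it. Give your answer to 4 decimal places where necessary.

q_1* = 6.2286

Set MRS = p_1/p_2: (12/q_1)/1 = p_1/p_2.
So q_1*(p_1,p_2) = 12·p_2/p_1, independent of income; and q_2* = (I − 12·p_2)/p_2.
At the given prices: q_1* = 12·2.18/4.2 = 6.2286.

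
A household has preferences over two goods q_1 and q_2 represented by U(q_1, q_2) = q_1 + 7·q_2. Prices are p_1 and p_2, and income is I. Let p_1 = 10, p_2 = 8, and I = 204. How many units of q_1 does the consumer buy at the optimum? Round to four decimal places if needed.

q_1* = 0

Linear utility — the consumer picks whichever good has higher MU/price: 1/10 = 0.1 vs 7/8 = 0.875.
q_2 gives more utility per dollar, so spend all income on q_2: q_2* = I/p_2, q_1* = 0.
Numerically: q_1* = 0, q_2* = 25.5.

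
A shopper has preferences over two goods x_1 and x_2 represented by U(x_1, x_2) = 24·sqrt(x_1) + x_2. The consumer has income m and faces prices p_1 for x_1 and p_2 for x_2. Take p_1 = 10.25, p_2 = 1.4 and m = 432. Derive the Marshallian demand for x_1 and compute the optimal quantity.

x_1* = 2.6864

Set MRS = p_1/p_2: 12·x_1^(−1/2) = p_1/p_2.
Thus x_1* = (12·p_2/p_1)² — independent of m — with the rest of income spent on x_2.
Plugging in: x_1* = (12·1.4/10.25)² = 2.6864.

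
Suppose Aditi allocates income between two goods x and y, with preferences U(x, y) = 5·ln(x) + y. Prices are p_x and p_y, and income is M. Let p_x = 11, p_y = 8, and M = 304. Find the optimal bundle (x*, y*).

So x*(p_x,p_y) = 5·p_y/p_x, independent of income; and y* = (M − 5·p_y)/p_y.
At the given prices: x* = 5·8/11 = 3.6364, and y* = 33.

x* = 3.6364, y* = 33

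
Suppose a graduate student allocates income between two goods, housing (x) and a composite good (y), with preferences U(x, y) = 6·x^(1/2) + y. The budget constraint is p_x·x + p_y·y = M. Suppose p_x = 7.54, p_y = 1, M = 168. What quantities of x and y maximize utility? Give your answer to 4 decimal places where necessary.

Utility is quasi-linear in y; the FOC for x is 3/√x = p_x/p_y.
Thus x* = (3·p_y/p_x)² — independent of M — with the rest of income spent on y.
Plugging in: x* = (3·1/7.54)² = 0.1583, y* = 166.8064.

x* = 0.1583, y* = 166.8064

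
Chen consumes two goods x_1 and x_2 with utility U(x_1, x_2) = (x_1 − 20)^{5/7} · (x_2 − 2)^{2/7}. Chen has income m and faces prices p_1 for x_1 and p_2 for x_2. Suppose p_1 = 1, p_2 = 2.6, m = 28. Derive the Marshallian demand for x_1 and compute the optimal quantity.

Discretionary income = 28 − 20·1 − 2·2.6 = 2.8; x_1* = 20 + 5/7·2.8/1 = 22.

x_1* = 22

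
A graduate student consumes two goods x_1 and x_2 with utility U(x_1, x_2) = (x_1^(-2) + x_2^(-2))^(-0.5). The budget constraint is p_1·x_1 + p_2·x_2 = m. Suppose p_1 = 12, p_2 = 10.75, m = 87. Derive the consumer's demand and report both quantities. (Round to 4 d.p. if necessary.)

x_1* = 3.7579, x_2* = 3.8982

MU_x_1 ∝ x_1^(-3), MU_x_2 ∝ x_2^(-3), so MRS = (x_2/x_1)^(3) = p_1/p_2.
Solve for the ratio: x_2/x_1 = [p_1/p_2]^(1/3).
Substitute x_2 = (x_2/x_1)·x_1 into the budget: x_1* = m/(p_1 + p_2·(x_2/x_1)).
Numerically x_2/x_1 = 1.037347, so x_1* = 87/(12 + 10.75·1.037347) = 3.7579 and x_2* = 1.037347·3.7579 = 3.8982.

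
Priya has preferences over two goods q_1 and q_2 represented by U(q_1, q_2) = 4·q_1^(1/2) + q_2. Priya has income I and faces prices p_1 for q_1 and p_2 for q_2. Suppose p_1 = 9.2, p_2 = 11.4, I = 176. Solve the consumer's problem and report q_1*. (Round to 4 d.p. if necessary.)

Plugging in: q_1* = (2·11.4/9.2)² = 6.1418.

q_1* = 6.1418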